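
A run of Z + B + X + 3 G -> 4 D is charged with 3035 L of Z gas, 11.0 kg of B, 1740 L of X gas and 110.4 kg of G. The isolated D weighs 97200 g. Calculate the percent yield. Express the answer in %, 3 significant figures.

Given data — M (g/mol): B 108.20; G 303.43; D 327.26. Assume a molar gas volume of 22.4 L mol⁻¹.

n(Z) = 3035 / 22.4 = 135.5 mol
n(B) = 11.00×1000 / 108.20 = 101.7 mol
n(X) = 1740 / 22.4 = 77.68 mol
n(G) = 110.4×1000 / 303.43 = 363.8 mol
n/ν for Z = 135.5/1 = 135.5
n/ν for B = 101.7/1 = 101.7
n/ν for X = 77.68/1 = 77.68
n/ν for G = 363.8/3 = 121.3
Smallest n/ν is X → limiting reagent.
theoretical n(D) = (4/1) × 77.68 = 310.7 mol → 101700 g
% yield = 97200 / 101700 × 100 = 95.58 %

95.6 %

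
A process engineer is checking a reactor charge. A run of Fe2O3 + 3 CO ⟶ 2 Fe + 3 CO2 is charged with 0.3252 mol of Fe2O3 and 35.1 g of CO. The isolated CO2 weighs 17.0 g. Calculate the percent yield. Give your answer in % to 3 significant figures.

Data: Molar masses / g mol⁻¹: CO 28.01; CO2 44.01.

39.6 %

n(Fe2O3) = 0.3252 mol
n(CO) = 35.10 / 28.01 = 1.253 mol
n/ν → Fe2O3: 0.3252, CO: 0.4177; Fe2O3 is limiting.
theoretical n(CO2) = (3/1) × 0.3252 = 0.9756 mol → 42.94 g
% yield = 17.0 / 42.94 × 100 = 39.59 %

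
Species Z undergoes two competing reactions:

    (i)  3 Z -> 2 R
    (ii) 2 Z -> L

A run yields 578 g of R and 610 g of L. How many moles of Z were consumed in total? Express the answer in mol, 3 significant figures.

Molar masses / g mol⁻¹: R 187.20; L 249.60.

n(R) = 578 / 187.20 = 3.088 mol
n(L) = 610 / 249.60 = 2.444 mol
n(Z) via (i) = (3/2)×3.088 = 4.632 mol
n(Z) via (ii) = (2/1)×2.444 = 4.888 mol
total n(Z) = 4.632 + 4.888 = 9.520 mol

9.52 mol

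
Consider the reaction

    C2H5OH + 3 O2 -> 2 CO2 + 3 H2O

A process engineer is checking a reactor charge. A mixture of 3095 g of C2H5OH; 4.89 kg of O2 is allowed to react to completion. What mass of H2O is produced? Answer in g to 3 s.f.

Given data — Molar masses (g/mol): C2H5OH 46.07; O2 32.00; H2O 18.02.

n(C2H5OH) = 3095 / 46.07 = 67.18 mol
n(O2) = 4.890×1000 / 32.00 = 152.8 mol
n/ν → C2H5OH: 67.18, O2: 50.93; O2 is limiting.
n(H2O) = (3/3) × 152.8 = 152.8 mol
mass = 152.8 × 18.02 = 2753 g

2750 g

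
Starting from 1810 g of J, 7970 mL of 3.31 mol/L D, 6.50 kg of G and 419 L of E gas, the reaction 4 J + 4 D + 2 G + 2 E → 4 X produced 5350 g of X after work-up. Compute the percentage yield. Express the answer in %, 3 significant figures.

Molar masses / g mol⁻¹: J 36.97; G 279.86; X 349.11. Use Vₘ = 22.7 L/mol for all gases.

n(J) = 1810 / 36.97 = 48.96 mol
n(D) = 3.31 × 7970/1000 = 26.38 mol
n(G) = 6.500×1000 / 279.86 = 23.23 mol
n(E) = 419.0 / 22.7 = 18.46 mol
n/ν for J = 48.96/4 = 12.24
n/ν for D = 26.38/4 = 6.595
n/ν for G = 23.23/2 = 11.62
n/ν for E = 18.46/2 = 9.230
Smallest n/ν is D → limiting reagent.
theoretical n(X) = (4/4) × 26.38 = 26.38 mol → 9210 g
% yield = 5350 / 9210 × 100 = 58.09 %

58.1 %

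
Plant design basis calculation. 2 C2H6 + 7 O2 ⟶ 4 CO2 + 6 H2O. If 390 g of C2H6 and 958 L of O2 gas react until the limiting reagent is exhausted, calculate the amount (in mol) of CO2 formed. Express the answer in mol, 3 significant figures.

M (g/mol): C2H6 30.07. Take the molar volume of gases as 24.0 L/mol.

22.8 mol

n(C2H6) = 390.0 / 30.07 = 12.97 mol
n(O2) = 958.0 / 24.0 = 39.92 mol
n/ν for C2H6 = 12.97/2 = 6.485
n/ν for O2 = 39.92/7 = 5.703
Smallest n/ν is O2 → limiting reagent.
n(CO2) = (4/7) × 39.92 = 22.81 mol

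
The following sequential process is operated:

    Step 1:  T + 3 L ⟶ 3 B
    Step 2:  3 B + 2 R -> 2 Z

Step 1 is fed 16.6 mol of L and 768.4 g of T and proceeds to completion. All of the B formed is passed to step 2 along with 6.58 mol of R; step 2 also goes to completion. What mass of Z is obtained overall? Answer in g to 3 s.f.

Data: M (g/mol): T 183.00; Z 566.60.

3730 g

Step 1:
n(L) = 16.60 mol
n(T) = 768.4 / 183.00 = 4.199 mol
n/ν → L: 5.533, T: 4.199; T is limiting.
n(B) produced = (3/1) × 4.199 = 12.60 mol
Step 2:
n(B) available = 12.60 mol
n(R) = 6.580 mol
n/ν → B: 4.200, R: 3.290; R is limiting.
n(Z) = (2/2) × 6.580 = 6.580 mol
mass = 6.580 × 566.60 = 3728 g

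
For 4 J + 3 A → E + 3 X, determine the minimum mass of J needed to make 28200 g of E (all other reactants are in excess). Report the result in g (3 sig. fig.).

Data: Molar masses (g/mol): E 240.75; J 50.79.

23800 g

n(E) = 28200 / 240.75 = 117.1 mol
n(J) = (4/1) × 117.1 = 468.4 mol
mass = 468.4 × 50.79 = 23790 g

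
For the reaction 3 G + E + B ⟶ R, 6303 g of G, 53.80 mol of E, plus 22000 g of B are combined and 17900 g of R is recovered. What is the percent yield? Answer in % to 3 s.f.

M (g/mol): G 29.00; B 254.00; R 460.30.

72.3 %

n(G) = 6303 / 29.00 = 217.3 mol
n(E) = 53.80 mol
n(B) = 22000 / 254.00 = 86.61 mol
n/ν for G = 217.3/3 = 72.43
n/ν for E = 53.80/1 = 53.80
n/ν for B = 86.61/1 = 86.61
Smallest n/ν is E → limiting reagent.
theoretical n(R) = (1/1) × 53.80 = 53.80 mol → 24760 g
% yield = 17900 / 24760 × 100 = 72.29 %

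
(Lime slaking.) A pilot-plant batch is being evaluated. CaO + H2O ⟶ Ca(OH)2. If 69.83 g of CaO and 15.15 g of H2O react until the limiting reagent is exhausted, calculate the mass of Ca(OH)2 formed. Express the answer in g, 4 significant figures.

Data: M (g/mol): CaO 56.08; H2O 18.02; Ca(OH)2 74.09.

n(CaO) = 69.83 / 56.08 = 1.245 mol
n(H2O) = 15.15 / 18.02 = 0.8407 mol
n/ν for CaO = 1.245/1 = 1.245
n/ν for H2O = 0.8407/1 = 0.8407
Smallest n/ν is H2O → limiting reagent.
n(Ca(OH)2) = (1/1) × 0.8407 = 0.8407 mol
mass = 0.8407 × 74.09 = 62.29 g

62.29 g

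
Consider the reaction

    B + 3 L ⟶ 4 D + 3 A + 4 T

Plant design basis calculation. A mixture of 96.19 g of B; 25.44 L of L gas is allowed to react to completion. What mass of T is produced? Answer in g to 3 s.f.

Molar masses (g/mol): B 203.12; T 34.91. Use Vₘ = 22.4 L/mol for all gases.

52.9 g

n(B) = 96.19 / 203.12 = 0.4736 mol
n(L) = 25.44 / 22.4 = 1.136 mol
n/ν → B: 0.4736, L: 0.3787; L is limiting.
n(T) = (4/3) × 1.136 = 1.515 mol
mass = 1.515 × 34.91 = 52.89 g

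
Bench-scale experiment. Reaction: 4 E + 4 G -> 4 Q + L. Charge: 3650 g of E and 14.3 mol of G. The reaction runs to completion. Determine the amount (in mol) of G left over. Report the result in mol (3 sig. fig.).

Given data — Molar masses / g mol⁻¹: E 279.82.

n(E) = 3650 / 279.82 = 13.04 mol
n(G) = 14.30 mol
n/ν for E = 13.04/4 = 3.260
n/ν for G = 14.30/4 = 3.575
Smallest n/ν is E → limiting reagent.
G consumed = (4/4) × 13.04 = 13.04 mol
G remaining = 14.30 − 13.04 = 1.260 mol

1.26 mol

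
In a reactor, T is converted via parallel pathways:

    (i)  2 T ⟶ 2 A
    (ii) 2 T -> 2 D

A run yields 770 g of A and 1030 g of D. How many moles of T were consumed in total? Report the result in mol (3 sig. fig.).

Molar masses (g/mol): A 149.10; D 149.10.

n(A) = 770 / 149.10 = 5.164 mol
n(D) = 1030 / 149.10 = 6.908 mol
n(T) via (i) = (2/2)×5.164 = 5.164 mol
n(T) via (ii) = (2/2)×6.908 = 6.908 mol
total n(T) = 5.164 + 6.908 = 12.07 mol

12.1 mol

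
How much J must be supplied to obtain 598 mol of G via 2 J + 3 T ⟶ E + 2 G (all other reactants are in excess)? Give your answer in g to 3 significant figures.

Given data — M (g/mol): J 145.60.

n(G) = 598.0 mol
n(J) = (2/2) × 598.0 = 598.0 mol
mass = 598.0 × 145.60 = 87070 g

87100 g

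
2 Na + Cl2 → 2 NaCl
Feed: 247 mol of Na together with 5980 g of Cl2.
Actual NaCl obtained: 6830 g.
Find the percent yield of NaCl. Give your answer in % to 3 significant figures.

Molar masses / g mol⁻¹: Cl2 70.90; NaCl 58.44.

n(Na) = 247.0 mol
n(Cl2) = 5980 / 70.90 = 84.34 mol
n/ν for Na = 247.0/2 = 123.5
n/ν for Cl2 = 84.34/1 = 84.34
Smallest n/ν is Cl2 → limiting reagent.
theoretical n(NaCl) = (2/1) × 84.34 = 168.7 mol → 9859 g
% yield = 6830 / 9859 × 100 = 69.28 %

69.3 %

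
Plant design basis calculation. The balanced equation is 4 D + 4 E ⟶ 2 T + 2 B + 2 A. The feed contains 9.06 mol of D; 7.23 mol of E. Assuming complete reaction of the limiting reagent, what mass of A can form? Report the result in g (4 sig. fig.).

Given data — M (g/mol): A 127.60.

n(D) = 9.060 mol
n(E) = 7.230 mol
n/ν for D = 9.060/4 = 2.265
n/ν for E = 7.230/4 = 1.808
Smallest n/ν is E → limiting reagent.
n(A) = (2/4) × 7.230 = 3.615 mol
mass = 3.615 × 127.60 = 461.3 g

461.3 g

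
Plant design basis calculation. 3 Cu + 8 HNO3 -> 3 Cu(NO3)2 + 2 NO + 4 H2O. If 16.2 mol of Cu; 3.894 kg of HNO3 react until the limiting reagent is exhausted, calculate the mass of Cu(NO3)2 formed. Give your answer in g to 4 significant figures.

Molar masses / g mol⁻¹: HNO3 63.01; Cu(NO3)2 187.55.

3038 g

n(Cu) = 16.20 mol
n(HNO3) = 3.894×1000 / 63.01 = 61.80 mol
n/ν → Cu: 5.400, HNO3: 7.725; Cu is limiting.
n(Cu(NO3)2) = (3/3) × 16.20 = 16.20 mol
mass = 16.20 × 187.55 = 3038 g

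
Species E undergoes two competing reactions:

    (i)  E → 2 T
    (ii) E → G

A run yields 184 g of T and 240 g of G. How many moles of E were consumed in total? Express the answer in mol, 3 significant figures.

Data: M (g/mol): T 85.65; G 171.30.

n(T) = 184 / 85.65 = 2.148 mol
n(G) = 240 / 171.30 = 1.401 mol
n(E) via (i) = (1/2)×2.148 = 1.074 mol
n(E) via (ii) = (1/1)×1.401 = 1.401 mol
total n(E) = 1.074 + 1.401 = 2.475 mol

2.48 mol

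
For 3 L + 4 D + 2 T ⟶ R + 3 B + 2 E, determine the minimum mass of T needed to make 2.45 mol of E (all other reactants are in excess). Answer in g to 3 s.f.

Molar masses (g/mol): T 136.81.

n(E) = 2.450 mol
n(T) = (2/2) × 2.450 = 2.450 mol
mass = 2.450 × 136.81 = 335.2 g

335 g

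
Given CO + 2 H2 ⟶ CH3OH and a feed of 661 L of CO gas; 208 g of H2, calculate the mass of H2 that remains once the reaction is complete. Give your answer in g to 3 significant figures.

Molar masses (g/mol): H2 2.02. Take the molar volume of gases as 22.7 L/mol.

n(CO) = 661.0 / 22.7 = 29.12 mol
n(H2) = 208.0 / 2.02 = 103.0 mol
n/ν → CO: 29.12, H2: 51.50; CO is limiting.
H2 consumed = (2/1) × 29.12 = 58.24 mol
H2 remaining = 103.0 − 58.24 = 44.76 mol
mass = 44.76 × 2.02 = 90.42 g

90.4 g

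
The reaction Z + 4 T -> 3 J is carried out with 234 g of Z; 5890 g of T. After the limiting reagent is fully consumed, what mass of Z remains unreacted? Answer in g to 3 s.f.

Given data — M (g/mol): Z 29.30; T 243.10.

n(Z) = 234.0 / 29.30 = 7.986 mol
n(T) = 5890 / 243.10 = 24.23 mol
n/ν for Z = 7.986/1 = 7.986
n/ν for T = 24.23/4 = 6.058
Smallest n/ν is T → limiting reagent.
Z consumed = (1/4) × 24.23 = 6.058 mol
Z remaining = 7.986 − 6.058 = 1.928 mol
mass = 1.928 × 29.30 = 56.49 g

56.5 g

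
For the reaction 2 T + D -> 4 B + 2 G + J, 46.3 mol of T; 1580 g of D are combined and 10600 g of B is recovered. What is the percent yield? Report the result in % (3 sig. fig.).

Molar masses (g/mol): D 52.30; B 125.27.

91.4 %

n(T) = 46.30 mol
n(D) = 1580 / 52.30 = 30.21 mol
n/ν for T = 46.30/2 = 23.15
n/ν for D = 30.21/1 = 30.21
Smallest n/ν is T → limiting reagent.
theoretical n(B) = (4/2) × 46.30 = 92.60 mol → 11600 g
% yield = 10600 / 11600 × 100 = 91.38 %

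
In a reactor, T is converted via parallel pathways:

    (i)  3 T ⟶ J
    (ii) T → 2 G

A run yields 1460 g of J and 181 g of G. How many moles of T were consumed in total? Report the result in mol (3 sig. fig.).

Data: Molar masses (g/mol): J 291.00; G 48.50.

n(J) = 1460 / 291.00 = 5.017 mol
n(G) = 181 / 48.50 = 3.732 mol
n(T) via (i) = (3/1)×5.017 = 15.05 mol
n(T) via (ii) = (1/2)×3.732 = 1.866 mol
total n(T) = 15.05 + 1.866 = 16.92 mol

16.9 mol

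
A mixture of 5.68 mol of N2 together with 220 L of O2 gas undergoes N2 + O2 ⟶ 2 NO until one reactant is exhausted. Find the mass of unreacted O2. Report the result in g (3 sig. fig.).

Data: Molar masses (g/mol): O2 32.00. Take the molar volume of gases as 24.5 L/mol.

n(N2) = 5.680 mol
n(O2) = 220.0 / 24.5 = 8.980 mol
n/ν for N2 = 5.680/1 = 5.680
n/ν for O2 = 8.980/1 = 8.980
Smallest n/ν is N2 → limiting reagent.
O2 consumed = (1/1) × 5.680 = 5.680 mol
O2 remaining = 8.980 − 5.680 = 3.300 mol
mass = 3.300 × 32.00 = 105.6 g

106 g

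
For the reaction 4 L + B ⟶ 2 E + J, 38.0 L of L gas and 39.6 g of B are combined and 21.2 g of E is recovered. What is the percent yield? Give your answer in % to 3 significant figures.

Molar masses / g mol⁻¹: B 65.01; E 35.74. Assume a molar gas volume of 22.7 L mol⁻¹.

70.9 %

n(L) = 38.00 / 22.7 = 1.674 mol
n(B) = 39.60 / 65.01 = 0.6091 mol
n/ν for L = 1.674/4 = 0.4185
n/ν for B = 0.6091/1 = 0.6091
Smallest n/ν is L → limiting reagent.
theoretical n(E) = (2/4) × 1.674 = 0.8370 mol → 29.91 g
% yield = 21.2 / 29.91 × 100 = 70.88 %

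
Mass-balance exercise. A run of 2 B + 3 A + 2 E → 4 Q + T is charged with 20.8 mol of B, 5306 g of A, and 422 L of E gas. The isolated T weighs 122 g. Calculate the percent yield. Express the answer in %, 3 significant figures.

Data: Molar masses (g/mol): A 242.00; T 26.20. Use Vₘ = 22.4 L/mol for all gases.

n(B) = 20.80 mol
n(A) = 5306 / 242.00 = 21.93 mol
n(E) = 422.0 / 22.4 = 18.84 mol
n/ν for B = 20.80/2 = 10.40
n/ν for A = 21.93/3 = 7.310
n/ν for E = 18.84/2 = 9.420
Smallest n/ν is A → limiting reagent.
theoretical n(T) = (1/3) × 21.93 = 7.310 mol → 191.5 g
% yield = 122 / 191.5 × 100 = 63.71 %

63.7 %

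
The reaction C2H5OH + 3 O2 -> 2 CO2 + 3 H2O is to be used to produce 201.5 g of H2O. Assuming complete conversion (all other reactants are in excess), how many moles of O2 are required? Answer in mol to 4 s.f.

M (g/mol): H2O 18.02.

n(H2O) = 201.5 / 18.02 = 11.18 mol
n(O2) = (3/3) × 11.18 = 11.18 mol

11.18 mol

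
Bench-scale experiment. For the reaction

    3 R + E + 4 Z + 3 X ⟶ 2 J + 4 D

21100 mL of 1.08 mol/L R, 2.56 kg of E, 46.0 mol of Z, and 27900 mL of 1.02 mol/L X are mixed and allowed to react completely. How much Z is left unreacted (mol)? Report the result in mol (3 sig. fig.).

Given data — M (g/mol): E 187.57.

15.6 mol

n(R) = 1.08 × 21100/1000 = 22.79 mol
n(E) = 2.560×1000 / 187.57 = 13.65 mol
n(Z) = 46.00 mol
n(X) = 1.02 × 27900/1000 = 28.46 mol
n/ν → R: 7.597, E: 13.65, Z: 11.50, X: 9.487; R is limiting.
Z consumed = (4/3) × 22.79 = 30.39 mol
Z remaining = 46.00 − 30.39 = 15.61 mol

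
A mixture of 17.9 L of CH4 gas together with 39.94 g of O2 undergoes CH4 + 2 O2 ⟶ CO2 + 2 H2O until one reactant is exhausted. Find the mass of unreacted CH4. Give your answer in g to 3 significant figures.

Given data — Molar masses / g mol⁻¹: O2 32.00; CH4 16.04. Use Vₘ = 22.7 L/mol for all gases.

n(CH4) = 17.90 / 22.7 = 0.7885 mol
n(O2) = 39.94 / 32.00 = 1.248 mol
n/ν → CH4: 0.7885, O2: 0.6240; O2 is limiting.
CH4 consumed = (1/2) × 1.248 = 0.6240 mol
CH4 remaining = 0.7885 − 0.6240 = 0.1645 mol
mass = 0.1645 × 16.04 = 2.639 g

2.64 g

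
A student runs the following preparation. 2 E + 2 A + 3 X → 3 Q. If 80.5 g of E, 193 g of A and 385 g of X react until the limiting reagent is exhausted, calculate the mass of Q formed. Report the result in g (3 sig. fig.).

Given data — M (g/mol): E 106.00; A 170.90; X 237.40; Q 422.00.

481 g

n(E) = 80.50 / 106.00 = 0.7594 mol
n(A) = 193.0 / 170.90 = 1.129 mol
n(X) = 385.0 / 237.40 = 1.622 mol
n/ν for E = 0.7594/2 = 0.3797
n/ν for A = 1.129/2 = 0.5645
n/ν for X = 1.622/3 = 0.5407
Smallest n/ν is E → limiting reagent.
n(Q) = (3/2) × 0.7594 = 1.139 mol
mass = 1.139 × 422.00 = 480.7 g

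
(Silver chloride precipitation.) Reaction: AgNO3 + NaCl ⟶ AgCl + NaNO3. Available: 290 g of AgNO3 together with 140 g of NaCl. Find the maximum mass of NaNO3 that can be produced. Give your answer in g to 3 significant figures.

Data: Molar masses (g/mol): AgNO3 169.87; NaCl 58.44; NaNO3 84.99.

145 g

n(AgNO3) = 290.0 / 169.87 = 1.707 mol
n(NaCl) = 140.0 / 58.44 = 2.396 mol
n/ν for AgNO3 = 1.707/1 = 1.707
n/ν for NaCl = 2.396/1 = 2.396
Smallest n/ν is AgNO3 → limiting reagent.
n(NaNO3) = (1/1) × 1.707 = 1.707 mol
mass = 1.707 × 84.99 = 145.1 g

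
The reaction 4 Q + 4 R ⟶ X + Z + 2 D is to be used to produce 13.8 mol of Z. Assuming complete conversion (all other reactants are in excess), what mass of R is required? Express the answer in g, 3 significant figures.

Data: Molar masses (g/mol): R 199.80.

n(Z) = 13.80 mol
n(R) = (4/1) × 13.80 = 55.20 mol
mass = 55.20 × 199.80 = 11030 g

11000 g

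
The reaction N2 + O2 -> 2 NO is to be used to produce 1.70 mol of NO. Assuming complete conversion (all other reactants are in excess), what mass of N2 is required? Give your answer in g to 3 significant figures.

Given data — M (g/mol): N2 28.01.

23.8 g

n(NO) = 1.700 mol
n(N2) = (1/2) × 1.700 = 0.8500 mol
mass = 0.8500 × 28.01 = 23.81 g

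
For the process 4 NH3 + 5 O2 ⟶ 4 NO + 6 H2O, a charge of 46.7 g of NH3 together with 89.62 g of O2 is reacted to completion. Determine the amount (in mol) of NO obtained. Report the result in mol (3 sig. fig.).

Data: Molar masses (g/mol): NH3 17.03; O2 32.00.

2.24 mol

n(NH3) = 46.70 / 17.03 = 2.742 mol
n(O2) = 89.62 / 32.00 = 2.801 mol
n/ν for NH3 = 2.742/4 = 0.6855
n/ν for O2 = 2.801/5 = 0.5602
Smallest n/ν is O2 → limiting reagent.
n(NO) = (4/5) × 2.801 = 2.241 mol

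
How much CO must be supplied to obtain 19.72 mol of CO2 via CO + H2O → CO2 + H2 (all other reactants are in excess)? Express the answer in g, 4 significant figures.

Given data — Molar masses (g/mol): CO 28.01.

552.4 g

n(CO2) = 19.72 mol
n(CO) = (1/1) × 19.72 = 19.72 mol
mass = 19.72 × 28.01 = 552.4 g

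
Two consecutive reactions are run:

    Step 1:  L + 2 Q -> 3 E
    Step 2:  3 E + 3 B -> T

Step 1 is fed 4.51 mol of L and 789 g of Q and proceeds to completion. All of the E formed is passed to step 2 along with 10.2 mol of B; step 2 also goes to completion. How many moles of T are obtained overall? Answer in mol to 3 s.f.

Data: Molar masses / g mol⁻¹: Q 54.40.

Step 1:
n(L) = 4.510 mol
n(Q) = 789.0 / 54.40 = 14.50 mol
n/ν → L: 4.510, Q: 7.250; L is limiting.
n(E) produced = (3/1) × 4.510 = 13.53 mol
Step 2:
n(E) available = 13.53 mol
n(B) = 10.20 mol
n/ν → E: 4.510, B: 3.400; B is limiting.
n(T) = (1/3) × 10.20 = 3.400 mol

3.40 mol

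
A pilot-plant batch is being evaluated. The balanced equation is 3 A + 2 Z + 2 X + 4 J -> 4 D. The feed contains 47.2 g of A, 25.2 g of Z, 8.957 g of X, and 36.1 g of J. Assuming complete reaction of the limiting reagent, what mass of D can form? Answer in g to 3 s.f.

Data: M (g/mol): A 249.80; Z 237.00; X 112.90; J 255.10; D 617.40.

87.4 g

n(A) = 47.20 / 249.80 = 0.1890 mol
n(Z) = 25.20 / 237.00 = 0.1063 mol
n(X) = 8.957 / 112.90 = 0.07934 mol
n(J) = 36.10 / 255.10 = 0.1415 mol
n/ν → A: 0.06300, Z: 0.05315, X: 0.03967, J: 0.03538; J is limiting.
n(D) = (4/4) × 0.1415 = 0.1415 mol
mass = 0.1415 × 617.40 = 87.36 g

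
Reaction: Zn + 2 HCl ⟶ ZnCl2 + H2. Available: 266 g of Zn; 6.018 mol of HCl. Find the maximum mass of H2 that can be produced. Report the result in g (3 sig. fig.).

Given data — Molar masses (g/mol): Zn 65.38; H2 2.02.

6.08 g

n(Zn) = 266.0 / 65.38 = 4.069 mol
n(HCl) = 6.018 mol
n/ν for Zn = 4.069/1 = 4.069
n/ν for HCl = 6.018/2 = 3.009
Smallest n/ν is HCl → limiting reagent.
n(H2) = (1/2) × 6.018 = 3.009 mol
mass = 3.009 × 2.02 = 6.078 g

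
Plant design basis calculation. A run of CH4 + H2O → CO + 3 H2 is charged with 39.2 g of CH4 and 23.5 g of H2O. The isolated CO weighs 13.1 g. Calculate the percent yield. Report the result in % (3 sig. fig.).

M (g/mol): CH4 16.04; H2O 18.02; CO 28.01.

n(CH4) = 39.20 / 16.04 = 2.444 mol
n(H2O) = 23.50 / 18.02 = 1.304 mol
n/ν → CH4: 2.444, H2O: 1.304; H2O is limiting.
theoretical n(CO) = (1/1) × 1.304 = 1.304 mol → 36.53 g
% yield = 13.1 / 36.53 × 100 = 35.86 %

35.9 %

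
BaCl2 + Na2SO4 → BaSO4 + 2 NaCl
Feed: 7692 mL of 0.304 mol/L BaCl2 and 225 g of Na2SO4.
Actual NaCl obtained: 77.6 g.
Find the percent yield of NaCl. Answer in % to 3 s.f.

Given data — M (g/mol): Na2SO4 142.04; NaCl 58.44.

41.9 %

n(BaCl2) = 0.304 × 7692/1000 = 2.338 mol
n(Na2SO4) = 225.0 / 142.04 = 1.584 mol
n/ν → BaCl2: 2.338, Na2SO4: 1.584; Na2SO4 is limiting.
theoretical n(NaCl) = (2/1) × 1.584 = 3.168 mol → 185.1 g
% yield = 77.6 / 185.1 × 100 = 41.92 %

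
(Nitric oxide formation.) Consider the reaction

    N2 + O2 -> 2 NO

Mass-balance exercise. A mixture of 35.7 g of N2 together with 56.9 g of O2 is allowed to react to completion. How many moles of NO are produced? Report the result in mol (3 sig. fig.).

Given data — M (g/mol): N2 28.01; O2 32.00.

n(N2) = 35.70 / 28.01 = 1.275 mol
n(O2) = 56.90 / 32.00 = 1.778 mol
n/ν for N2 = 1.275/1 = 1.275
n/ν for O2 = 1.778/1 = 1.778
Smallest n/ν is N2 → limiting reagent.
n(NO) = (2/1) × 1.275 = 2.550 mol

2.55 mol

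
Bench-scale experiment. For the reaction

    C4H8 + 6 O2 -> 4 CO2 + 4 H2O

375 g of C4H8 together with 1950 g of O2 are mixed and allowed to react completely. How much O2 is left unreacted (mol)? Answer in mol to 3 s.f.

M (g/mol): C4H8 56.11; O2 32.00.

20.8 mol

n(C4H8) = 375.0 / 56.11 = 6.683 mol
n(O2) = 1950 / 32.00 = 60.94 mol
n/ν for C4H8 = 6.683/1 = 6.683
n/ν for O2 = 60.94/6 = 10.16
Smallest n/ν is C4H8 → limiting reagent.
O2 consumed = (6/1) × 6.683 = 40.10 mol
O2 remaining = 60.94 − 40.10 = 20.84 mol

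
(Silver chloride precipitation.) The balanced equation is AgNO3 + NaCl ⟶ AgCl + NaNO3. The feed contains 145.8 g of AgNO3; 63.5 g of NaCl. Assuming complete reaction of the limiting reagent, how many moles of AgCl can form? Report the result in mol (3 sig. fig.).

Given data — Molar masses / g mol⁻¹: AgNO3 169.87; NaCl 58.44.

0.858 mol

n(AgNO3) = 145.8 / 169.87 = 0.8583 mol
n(NaCl) = 63.50 / 58.44 = 1.087 mol
n/ν → AgNO3: 0.8583, NaCl: 1.087; AgNO3 is limiting.
n(AgCl) = (1/1) × 0.8583 = 0.8583 mol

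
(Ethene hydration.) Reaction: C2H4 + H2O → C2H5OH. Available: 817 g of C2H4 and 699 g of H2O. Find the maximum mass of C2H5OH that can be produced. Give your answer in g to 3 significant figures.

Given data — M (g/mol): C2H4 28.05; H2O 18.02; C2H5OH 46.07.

n(C2H4) = 817.0 / 28.05 = 29.13 mol
n(H2O) = 699.0 / 18.02 = 38.79 mol
n/ν for C2H4 = 29.13/1 = 29.13
n/ν for H2O = 38.79/1 = 38.79
Smallest n/ν is C2H4 → limiting reagent.
n(C2H5OH) = (1/1) × 29.13 = 29.13 mol
mass = 29.13 × 46.07 = 1342 g

1340 g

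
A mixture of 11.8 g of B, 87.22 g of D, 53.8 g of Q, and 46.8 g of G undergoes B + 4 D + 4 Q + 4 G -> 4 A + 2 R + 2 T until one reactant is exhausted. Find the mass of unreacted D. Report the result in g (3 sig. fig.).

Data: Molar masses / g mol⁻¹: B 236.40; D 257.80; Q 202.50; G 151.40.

35.7 g

n(B) = 11.80 / 236.40 = 0.04992 mol
n(D) = 87.22 / 257.80 = 0.3383 mol
n(Q) = 53.80 / 202.50 = 0.2657 mol
n(G) = 46.80 / 151.40 = 0.3091 mol
n/ν for B = 0.04992/1 = 0.04992
n/ν for D = 0.3383/4 = 0.08458
n/ν for Q = 0.2657/4 = 0.06643
n/ν for G = 0.3091/4 = 0.07728
Smallest n/ν is B → limiting reagent.
D consumed = (4/1) × 0.04992 = 0.1997 mol
D remaining = 0.3383 − 0.1997 = 0.1386 mol
mass = 0.1386 × 257.80 = 35.73 g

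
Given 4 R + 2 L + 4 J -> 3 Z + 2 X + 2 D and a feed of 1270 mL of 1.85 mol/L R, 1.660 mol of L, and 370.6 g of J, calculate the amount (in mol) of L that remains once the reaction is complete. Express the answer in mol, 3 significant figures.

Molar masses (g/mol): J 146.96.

0.485 mol

n(R) = 1.85 × 1270/1000 = 2.350 mol
n(L) = 1.660 mol
n(J) = 370.6 / 146.96 = 2.522 mol
n/ν → R: 0.5875, L: 0.8300, J: 0.6305; R is limiting.
L consumed = (2/4) × 2.350 = 1.175 mol
L remaining = 1.660 − 1.175 = 0.4850 mol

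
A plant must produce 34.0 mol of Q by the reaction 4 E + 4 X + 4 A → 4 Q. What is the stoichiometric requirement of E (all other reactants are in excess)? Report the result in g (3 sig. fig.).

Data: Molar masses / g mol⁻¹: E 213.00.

n(Q) = 34.00 mol
n(E) = (4/4) × 34.00 = 34.00 mol
mass = 34.00 × 213.00 = 7242 g

7240 g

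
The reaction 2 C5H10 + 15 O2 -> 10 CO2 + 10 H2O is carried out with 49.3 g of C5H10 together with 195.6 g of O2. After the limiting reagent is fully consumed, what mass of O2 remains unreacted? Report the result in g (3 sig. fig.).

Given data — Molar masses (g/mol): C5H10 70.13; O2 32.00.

n(C5H10) = 49.30 / 70.13 = 0.7030 mol
n(O2) = 195.6 / 32.00 = 6.113 mol
n/ν → C5H10: 0.3515, O2: 0.4075; C5H10 is limiting.
O2 consumed = (15/2) × 0.7030 = 5.273 mol
O2 remaining = 6.113 − 5.273 = 0.8400 mol
mass = 0.8400 × 32.00 = 26.88 g

26.9 g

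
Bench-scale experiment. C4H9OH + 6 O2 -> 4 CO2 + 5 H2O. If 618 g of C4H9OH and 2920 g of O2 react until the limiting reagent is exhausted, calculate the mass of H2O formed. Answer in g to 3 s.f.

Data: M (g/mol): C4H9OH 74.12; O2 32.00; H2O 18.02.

n(C4H9OH) = 618.0 / 74.12 = 8.338 mol
n(O2) = 2920 / 32.00 = 91.25 mol
n/ν for C4H9OH = 8.338/1 = 8.338
n/ν for O2 = 91.25/6 = 15.21
Smallest n/ν is C4H9OH → limiting reagent.
n(H2O) = (5/1) × 8.338 = 41.69 mol
mass = 41.69 × 18.02 = 751.3 g

751 g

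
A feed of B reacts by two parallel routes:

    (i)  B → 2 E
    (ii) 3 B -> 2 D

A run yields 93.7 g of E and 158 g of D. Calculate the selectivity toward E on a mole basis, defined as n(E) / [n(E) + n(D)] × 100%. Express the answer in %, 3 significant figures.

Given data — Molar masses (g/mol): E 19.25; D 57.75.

64.0 %

n(E) = 93.7 / 19.25 = 4.868 mol
n(D) = 158 / 57.75 = 2.736 mol
selectivity = 4.868/(4.868+2.736) × 100 = 64.02 %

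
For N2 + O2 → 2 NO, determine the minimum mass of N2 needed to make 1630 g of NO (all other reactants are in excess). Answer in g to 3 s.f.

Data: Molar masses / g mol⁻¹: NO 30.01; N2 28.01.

n(NO) = 1630 / 30.01 = 54.32 mol
n(N2) = (1/2) × 54.32 = 27.16 mol
mass = 27.16 × 28.01 = 760.8 g

761 g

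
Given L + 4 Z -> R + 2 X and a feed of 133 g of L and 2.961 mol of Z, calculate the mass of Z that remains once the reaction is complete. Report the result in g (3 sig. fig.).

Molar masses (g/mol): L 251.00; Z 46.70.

n(L) = 133.0 / 251.00 = 0.5299 mol
n(Z) = 2.961 mol
n/ν for L = 0.5299/1 = 0.5299
n/ν for Z = 2.961/4 = 0.7403
Smallest n/ν is L → limiting reagent.
Z consumed = (4/1) × 0.5299 = 2.120 mol
Z remaining = 2.961 − 2.120 = 0.8410 mol
mass = 0.8410 × 46.70 = 39.27 g

39.3 g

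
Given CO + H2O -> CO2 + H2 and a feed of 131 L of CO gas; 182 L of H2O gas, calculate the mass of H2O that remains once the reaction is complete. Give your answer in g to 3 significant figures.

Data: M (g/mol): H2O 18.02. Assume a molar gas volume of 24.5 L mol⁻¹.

37.5 g

n(CO) = 131.0 / 24.5 = 5.347 mol
n(H2O) = 182.0 / 24.5 = 7.429 mol
n/ν → CO: 5.347, H2O: 7.429; CO is limiting.
H2O consumed = (1/1) × 5.347 = 5.347 mol
H2O remaining = 7.429 − 5.347 = 2.082 mol
mass = 2.082 × 18.02 = 37.52 g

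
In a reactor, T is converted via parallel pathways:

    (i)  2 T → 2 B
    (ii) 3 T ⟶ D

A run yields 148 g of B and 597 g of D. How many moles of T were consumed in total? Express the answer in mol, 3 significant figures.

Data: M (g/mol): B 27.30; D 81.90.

n(B) = 148 / 27.30 = 5.421 mol
n(D) = 597 / 81.90 = 7.289 mol
n(T) via (i) = (2/2)×5.421 = 5.421 mol
n(T) via (ii) = (3/1)×7.289 = 21.87 mol
total n(T) = 5.421 + 21.87 = 27.29 mol

27.3 mol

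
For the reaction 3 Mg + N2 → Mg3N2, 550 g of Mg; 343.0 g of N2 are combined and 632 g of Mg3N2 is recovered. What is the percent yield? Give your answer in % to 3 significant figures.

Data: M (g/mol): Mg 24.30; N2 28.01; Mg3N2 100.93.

n(Mg) = 550.0 / 24.30 = 22.63 mol
n(N2) = 343.0 / 28.01 = 12.25 mol
n/ν for Mg = 22.63/3 = 7.543
n/ν for N2 = 12.25/1 = 12.25
Smallest n/ν is Mg → limiting reagent.
theoretical n(Mg3N2) = (1/3) × 22.63 = 7.543 mol → 761.3 g
% yield = 632 / 761.3 × 100 = 83.02 %

83.0 %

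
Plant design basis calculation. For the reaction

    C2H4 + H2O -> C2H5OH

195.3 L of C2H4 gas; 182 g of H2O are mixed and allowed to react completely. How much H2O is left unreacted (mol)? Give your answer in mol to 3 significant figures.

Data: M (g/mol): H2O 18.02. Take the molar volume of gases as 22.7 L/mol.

1.50 mol

n(C2H4) = 195.3 / 22.7 = 8.604 mol
n(H2O) = 182.0 / 18.02 = 10.10 mol
n/ν for C2H4 = 8.604/1 = 8.604
n/ν for H2O = 10.10/1 = 10.10
Smallest n/ν is C2H4 → limiting reagent.
H2O consumed = (1/1) × 8.604 = 8.604 mol
H2O remaining = 10.10 − 8.604 = 1.496 mol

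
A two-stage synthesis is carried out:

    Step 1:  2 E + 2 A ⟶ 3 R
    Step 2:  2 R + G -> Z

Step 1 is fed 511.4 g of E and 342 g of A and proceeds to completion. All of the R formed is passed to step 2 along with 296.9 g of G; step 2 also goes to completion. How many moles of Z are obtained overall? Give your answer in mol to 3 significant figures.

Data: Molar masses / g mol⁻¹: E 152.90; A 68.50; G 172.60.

Step 1:
n(E) = 511.4 / 152.90 = 3.345 mol
n(A) = 342.0 / 68.50 = 4.993 mol
n/ν → E: 1.673, A: 2.497; E is limiting.
n(R) produced = (3/2) × 3.345 = 5.018 mol
Step 2:
n(R) available = 5.018 mol
n(G) = 296.9 / 172.60 = 1.720 mol
n/ν → R: 2.509, G: 1.720; G is limiting.
n(Z) = (1/1) × 1.720 = 1.720 mol

1.72 mol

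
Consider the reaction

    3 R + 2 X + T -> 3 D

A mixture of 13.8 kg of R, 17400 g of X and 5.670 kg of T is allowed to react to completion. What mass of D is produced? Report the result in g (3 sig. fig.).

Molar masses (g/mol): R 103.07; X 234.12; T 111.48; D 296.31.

33000 g

n(R) = 13.80×1000 / 103.07 = 133.9 mol
n(X) = 17400 / 234.12 = 74.32 mol
n(T) = 5.670×1000 / 111.48 = 50.86 mol
n/ν → R: 44.63, X: 37.16, T: 50.86; X is limiting.
n(D) = (3/2) × 74.32 = 111.5 mol
mass = 111.5 × 296.31 = 33040 g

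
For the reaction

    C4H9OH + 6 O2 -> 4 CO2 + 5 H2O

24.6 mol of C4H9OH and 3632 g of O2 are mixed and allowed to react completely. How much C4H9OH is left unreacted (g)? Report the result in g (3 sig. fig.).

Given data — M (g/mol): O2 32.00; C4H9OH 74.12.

421 g

n(C4H9OH) = 24.60 mol
n(O2) = 3632 / 32.00 = 113.5 mol
n/ν for C4H9OH = 24.60/1 = 24.60
n/ν for O2 = 113.5/6 = 18.92
Smallest n/ν is O2 → limiting reagent.
C4H9OH consumed = (1/6) × 113.5 = 18.92 mol
C4H9OH remaining = 24.60 − 18.92 = 5.680 mol
mass = 5.680 × 74.12 = 421.0 g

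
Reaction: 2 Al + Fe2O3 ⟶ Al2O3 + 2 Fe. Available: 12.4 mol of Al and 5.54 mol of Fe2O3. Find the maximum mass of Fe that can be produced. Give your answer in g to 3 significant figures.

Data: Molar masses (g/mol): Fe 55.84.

619 g

n(Al) = 12.40 mol
n(Fe2O3) = 5.540 mol
n/ν → Al: 6.200, Fe2O3: 5.540; Fe2O3 is limiting.
n(Fe) = (2/1) × 5.540 = 11.08 mol
mass = 11.08 × 55.84 = 618.7 g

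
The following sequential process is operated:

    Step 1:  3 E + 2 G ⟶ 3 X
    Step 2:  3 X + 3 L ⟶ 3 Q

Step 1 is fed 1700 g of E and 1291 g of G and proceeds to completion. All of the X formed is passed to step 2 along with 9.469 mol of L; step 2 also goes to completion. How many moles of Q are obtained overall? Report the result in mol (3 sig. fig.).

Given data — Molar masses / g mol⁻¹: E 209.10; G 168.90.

8.13 mol

Step 1:
n(E) = 1700 / 209.10 = 8.130 mol
n(G) = 1291 / 168.90 = 7.644 mol
n/ν → E: 2.710, G: 3.822; E is limiting.
n(X) produced = (3/3) × 8.130 = 8.130 mol
Step 2:
n(X) available = 8.130 mol
n(L) = 9.469 mol
n/ν → X: 2.710, L: 3.156; X is limiting.
n(Q) = (3/3) × 8.130 = 8.130 mol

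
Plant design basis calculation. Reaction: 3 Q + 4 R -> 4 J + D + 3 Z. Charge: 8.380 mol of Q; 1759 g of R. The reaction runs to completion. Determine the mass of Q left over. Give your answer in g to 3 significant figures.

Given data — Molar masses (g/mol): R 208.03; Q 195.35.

398 g

n(Q) = 8.380 mol
n(R) = 1759 / 208.03 = 8.456 mol
n/ν for Q = 8.380/3 = 2.793
n/ν for R = 8.456/4 = 2.114
Smallest n/ν is R → limiting reagent.
Q consumed = (3/4) × 8.456 = 6.342 mol
Q remaining = 8.380 − 6.342 = 2.038 mol
mass = 2.038 × 195.35 = 398.1 g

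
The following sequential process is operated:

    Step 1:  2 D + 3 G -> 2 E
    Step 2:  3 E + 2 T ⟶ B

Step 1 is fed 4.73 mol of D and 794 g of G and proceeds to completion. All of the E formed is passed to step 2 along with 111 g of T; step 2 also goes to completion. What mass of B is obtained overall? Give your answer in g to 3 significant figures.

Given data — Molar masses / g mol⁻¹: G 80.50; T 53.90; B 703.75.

Step 1:
n(D) = 4.730 mol
n(G) = 794.0 / 80.50 = 9.863 mol
n/ν → D: 2.365, G: 3.288; D is limiting.
n(E) produced = (2/2) × 4.730 = 4.730 mol
Step 2:
n(E) available = 4.730 mol
n(T) = 111.0 / 53.90 = 2.059 mol
n/ν → E: 1.577, T: 1.030; T is limiting.
n(B) = (1/2) × 2.059 = 1.030 mol
mass = 1.030 × 703.75 = 724.9 g

725 g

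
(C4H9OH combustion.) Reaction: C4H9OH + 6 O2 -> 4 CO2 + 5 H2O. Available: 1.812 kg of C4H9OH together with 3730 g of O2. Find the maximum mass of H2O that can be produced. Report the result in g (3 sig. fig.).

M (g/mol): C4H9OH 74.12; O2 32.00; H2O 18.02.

n(C4H9OH) = 1.812×1000 / 74.12 = 24.45 mol
n(O2) = 3730 / 32.00 = 116.6 mol
n/ν for C4H9OH = 24.45/1 = 24.45
n/ν for O2 = 116.6/6 = 19.43
Smallest n/ν is O2 → limiting reagent.
n(H2O) = (5/6) × 116.6 = 97.17 mol
mass = 97.17 × 18.02 = 1751 g

1750 g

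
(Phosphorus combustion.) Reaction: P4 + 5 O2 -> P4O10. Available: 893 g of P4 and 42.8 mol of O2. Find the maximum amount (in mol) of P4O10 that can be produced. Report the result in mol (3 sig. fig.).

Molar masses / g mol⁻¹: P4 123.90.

n(P4) = 893.0 / 123.90 = 7.207 mol
n(O2) = 42.80 mol
n/ν for P4 = 7.207/1 = 7.207
n/ν for O2 = 42.80/5 = 8.560
Smallest n/ν is P4 → limiting reagent.
n(P4O10) = (1/1) × 7.207 = 7.207 mol

7.21 mol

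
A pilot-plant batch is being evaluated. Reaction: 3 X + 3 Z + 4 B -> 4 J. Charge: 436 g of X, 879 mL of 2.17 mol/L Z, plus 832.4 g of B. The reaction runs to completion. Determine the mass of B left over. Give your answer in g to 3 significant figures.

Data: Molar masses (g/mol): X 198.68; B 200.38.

323 g

n(X) = 436.0 / 198.68 = 2.194 mol
n(Z) = 2.17 × 879.0/1000 = 1.907 mol
n(B) = 832.4 / 200.38 = 4.154 mol
n/ν → X: 0.7313, Z: 0.6357, B: 1.039; Z is limiting.
B consumed = (4/3) × 1.907 = 2.543 mol
B remaining = 4.154 − 2.543 = 1.611 mol
mass = 1.611 × 200.38 = 322.8 g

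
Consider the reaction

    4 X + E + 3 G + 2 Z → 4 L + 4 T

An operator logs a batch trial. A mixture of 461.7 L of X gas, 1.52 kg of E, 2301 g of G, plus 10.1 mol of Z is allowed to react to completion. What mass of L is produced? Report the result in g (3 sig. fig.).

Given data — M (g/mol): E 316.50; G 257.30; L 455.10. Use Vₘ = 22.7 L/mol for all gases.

5430 g

n(X) = 461.7 / 22.7 = 20.34 mol
n(E) = 1.520×1000 / 316.50 = 4.803 mol
n(G) = 2301 / 257.30 = 8.943 mol
n(Z) = 10.10 mol
n/ν for X = 20.34/4 = 5.085
n/ν for E = 4.803/1 = 4.803
n/ν for G = 8.943/3 = 2.981
n/ν for Z = 10.10/2 = 5.050
Smallest n/ν is G → limiting reagent.
n(L) = (4/3) × 8.943 = 11.92 mol
mass = 11.92 × 455.10 = 5425 g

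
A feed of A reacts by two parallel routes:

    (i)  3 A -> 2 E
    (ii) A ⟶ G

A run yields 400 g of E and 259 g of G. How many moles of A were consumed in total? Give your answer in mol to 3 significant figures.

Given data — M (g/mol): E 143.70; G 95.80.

6.88 mol

n(E) = 400 / 143.70 = 2.784 mol
n(G) = 259 / 95.80 = 2.704 mol
n(A) via (i) = (3/2)×2.784 = 4.176 mol
n(A) via (ii) = (1/1)×2.704 = 2.704 mol
total n(A) = 4.176 + 2.704 = 6.880 mol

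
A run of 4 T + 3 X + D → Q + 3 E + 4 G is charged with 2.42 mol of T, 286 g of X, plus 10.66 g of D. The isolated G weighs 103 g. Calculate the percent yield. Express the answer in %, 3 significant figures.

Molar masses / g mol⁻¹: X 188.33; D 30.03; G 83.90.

86.5 %

n(T) = 2.420 mol
n(X) = 286.0 / 188.33 = 1.519 mol
n(D) = 10.66 / 30.03 = 0.3550 mol
n/ν → T: 0.6050, X: 0.5063, D: 0.3550; D is limiting.
theoretical n(G) = (4/1) × 0.3550 = 1.420 mol → 119.1 g
% yield = 103 / 119.1 × 100 = 86.48 %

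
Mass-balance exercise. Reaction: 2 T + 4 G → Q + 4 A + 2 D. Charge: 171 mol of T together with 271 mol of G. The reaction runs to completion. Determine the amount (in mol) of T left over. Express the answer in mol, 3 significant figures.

35.5 mol

n(T) = 171.0 mol
n(G) = 271.0 mol
n/ν → T: 85.50, G: 67.75; G is limiting.
T consumed = (2/4) × 271.0 = 135.5 mol
T remaining = 171.0 − 135.5 = 35.50 mol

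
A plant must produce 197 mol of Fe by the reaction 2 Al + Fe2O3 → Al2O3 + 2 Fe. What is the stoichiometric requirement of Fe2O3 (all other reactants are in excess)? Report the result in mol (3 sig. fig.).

n(Fe) = 197.0 mol
n(Fe2O3) = (1/2) × 197.0 = 98.50 mol

98.5 mol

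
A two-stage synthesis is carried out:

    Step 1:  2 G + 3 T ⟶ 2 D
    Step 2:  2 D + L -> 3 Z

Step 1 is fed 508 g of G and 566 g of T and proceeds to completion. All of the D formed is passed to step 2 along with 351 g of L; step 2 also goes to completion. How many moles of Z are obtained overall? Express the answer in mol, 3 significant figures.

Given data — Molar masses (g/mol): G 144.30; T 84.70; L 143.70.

5.28 mol

Step 1:
n(G) = 508.0 / 144.30 = 3.520 mol
n(T) = 566.0 / 84.70 = 6.682 mol
n/ν for G = 3.520/2 = 1.760
n/ν for T = 6.682/3 = 2.227
Smallest n/ν is G → limiting reagent.
n(D) produced = (2/2) × 3.520 = 3.520 mol
Step 2:
n(D) available = 3.520 mol
n(L) = 351.0 / 143.70 = 2.443 mol
n/ν for D = 3.520/2 = 1.760
n/ν for L = 2.443/1 = 2.443
Smallest n/ν is D → limiting reagent.
n(Z) = (3/2) × 3.520 = 5.280 mol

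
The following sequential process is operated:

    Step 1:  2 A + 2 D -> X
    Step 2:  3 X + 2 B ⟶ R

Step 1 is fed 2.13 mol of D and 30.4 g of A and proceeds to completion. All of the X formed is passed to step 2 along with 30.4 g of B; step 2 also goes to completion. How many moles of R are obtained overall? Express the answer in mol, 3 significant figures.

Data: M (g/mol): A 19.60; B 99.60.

0.153 mol

Step 1:
n(D) = 2.130 mol
n(A) = 30.40 / 19.60 = 1.551 mol
n/ν for D = 2.130/2 = 1.065
n/ν for A = 1.551/2 = 0.7755
Smallest n/ν is A → limiting reagent.
n(X) produced = (1/2) × 1.551 = 0.7755 mol
Step 2:
n(X) available = 0.7755 mol
n(B) = 30.40 / 99.60 = 0.3052 mol
n/ν for X = 0.7755/3 = 0.2585
n/ν for B = 0.3052/2 = 0.1526
Smallest n/ν is B → limiting reagent.
n(R) = (1/2) × 0.3052 = 0.1526 mol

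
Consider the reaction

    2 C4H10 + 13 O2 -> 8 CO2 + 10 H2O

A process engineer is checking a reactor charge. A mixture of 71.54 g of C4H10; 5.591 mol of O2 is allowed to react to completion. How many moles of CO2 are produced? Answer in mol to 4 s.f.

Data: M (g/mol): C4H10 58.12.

n(C4H10) = 71.54 / 58.12 = 1.231 mol
n(O2) = 5.591 mol
n/ν for C4H10 = 1.231/2 = 0.6155
n/ν for O2 = 5.591/13 = 0.4301
Smallest n/ν is O2 → limiting reagent.
n(CO2) = (8/13) × 5.591 = 3.441 mol

3.441 mol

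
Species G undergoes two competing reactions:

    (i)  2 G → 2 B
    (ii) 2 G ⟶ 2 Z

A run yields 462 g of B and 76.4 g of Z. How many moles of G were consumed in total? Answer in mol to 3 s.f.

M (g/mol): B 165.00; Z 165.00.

n(B) = 462 / 165.00 = 2.800 mol
n(Z) = 76.4 / 165.00 = 0.4630 mol
n(G) via (i) = (2/2)×2.800 = 2.800 mol
n(G) via (ii) = (2/2)×0.4630 = 0.4630 mol
total n(G) = 2.800 + 0.4630 = 3.263 mol

3.26 mol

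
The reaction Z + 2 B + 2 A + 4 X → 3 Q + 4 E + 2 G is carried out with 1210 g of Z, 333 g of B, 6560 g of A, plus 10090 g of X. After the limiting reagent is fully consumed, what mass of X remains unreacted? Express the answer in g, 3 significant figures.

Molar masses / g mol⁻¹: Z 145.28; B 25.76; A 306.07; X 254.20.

n(Z) = 1210 / 145.28 = 8.329 mol
n(B) = 333.0 / 25.76 = 12.93 mol
n(A) = 6560 / 306.07 = 21.43 mol
n(X) = 10090 / 254.20 = 39.69 mol
n/ν for Z = 8.329/1 = 8.329
n/ν for B = 12.93/2 = 6.465
n/ν for A = 21.43/2 = 10.72
n/ν for X = 39.69/4 = 9.923
Smallest n/ν is B → limiting reagent.
X consumed = (4/2) × 12.93 = 25.86 mol
X remaining = 39.69 − 25.86 = 13.83 mol
mass = 13.83 × 254.20 = 3516 g

3520 g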